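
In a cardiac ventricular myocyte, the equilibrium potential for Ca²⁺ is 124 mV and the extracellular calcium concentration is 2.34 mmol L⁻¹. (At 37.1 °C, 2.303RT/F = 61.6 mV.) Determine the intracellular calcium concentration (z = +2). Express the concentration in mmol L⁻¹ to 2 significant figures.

Nernst: E = (61.6/2) · log₁₀([out]/[in]), so log₁₀([out]/[in]) = 124.0 × 2 / 61.6 = 4.0260.
[out]/[in] = 10^(4.0260) = 1.062e+04.
[in] = 2.34 / 1.062e+04 = 0.0002204 mmol L⁻¹.

0.00022 mmol L⁻¹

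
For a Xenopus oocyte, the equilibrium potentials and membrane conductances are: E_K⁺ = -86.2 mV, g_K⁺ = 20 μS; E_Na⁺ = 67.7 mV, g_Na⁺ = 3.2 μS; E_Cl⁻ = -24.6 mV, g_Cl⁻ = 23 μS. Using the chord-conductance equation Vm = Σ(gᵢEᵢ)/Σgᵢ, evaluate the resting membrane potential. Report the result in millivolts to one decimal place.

-44.9 mV

Σ gᵢEᵢ = 20·(-86.2) + 3.2·(67.7) + 23·(-24.6) = -2073.16
Σ gᵢ = 20 + 3.2 + 23 = 46.2
Vm = -2073.16 / 46.2 = -44.87 mV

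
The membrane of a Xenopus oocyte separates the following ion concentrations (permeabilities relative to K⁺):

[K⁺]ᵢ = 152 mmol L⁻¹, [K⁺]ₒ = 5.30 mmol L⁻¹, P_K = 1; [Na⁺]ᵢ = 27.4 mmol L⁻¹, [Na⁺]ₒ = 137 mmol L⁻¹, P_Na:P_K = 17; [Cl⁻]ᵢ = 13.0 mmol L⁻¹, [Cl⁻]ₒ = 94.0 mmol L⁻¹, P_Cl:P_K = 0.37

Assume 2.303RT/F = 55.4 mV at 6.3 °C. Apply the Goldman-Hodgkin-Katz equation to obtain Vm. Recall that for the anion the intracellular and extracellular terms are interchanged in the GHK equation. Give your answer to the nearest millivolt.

31 mV

Vm = 55.4 · log₁₀[(Σ P·[cation]ₒ + Σ P·[anion]ᵢ) / (Σ P·[cation]ᵢ + Σ P·[anion]ₒ)]
Numerator = 1×5.30 + 17×137 + 0.37×13.0 = 2339
Denominator = 1×152 + 17×27.4 + 0.37×94.0 = 652.6
Vm = 55.4 · log₁₀(3.5844) = 55.4 × (0.5544) = 30.71 mV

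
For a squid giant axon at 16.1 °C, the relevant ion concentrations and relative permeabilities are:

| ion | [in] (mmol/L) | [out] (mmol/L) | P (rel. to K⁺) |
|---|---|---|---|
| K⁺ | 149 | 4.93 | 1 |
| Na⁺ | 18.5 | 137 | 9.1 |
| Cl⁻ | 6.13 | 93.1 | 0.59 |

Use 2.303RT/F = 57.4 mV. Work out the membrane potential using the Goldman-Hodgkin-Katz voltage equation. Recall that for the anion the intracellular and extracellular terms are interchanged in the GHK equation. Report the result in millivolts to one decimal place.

Vm = 57.4 · log₁₀[(Σ P·[cation]ₒ + Σ P·[anion]ᵢ) / (Σ P·[cation]ᵢ + Σ P·[anion]ₒ)]
Numerator = 1×4.93 + 9.1×137 + 0.59×6.13 = 1255
Denominator = 1×149 + 9.1×18.5 + 0.59×93.1 = 372.3
Vm = 57.4 · log₁₀(3.3718) = 57.4 × (0.5279) = 30.30 mV

30.3 mV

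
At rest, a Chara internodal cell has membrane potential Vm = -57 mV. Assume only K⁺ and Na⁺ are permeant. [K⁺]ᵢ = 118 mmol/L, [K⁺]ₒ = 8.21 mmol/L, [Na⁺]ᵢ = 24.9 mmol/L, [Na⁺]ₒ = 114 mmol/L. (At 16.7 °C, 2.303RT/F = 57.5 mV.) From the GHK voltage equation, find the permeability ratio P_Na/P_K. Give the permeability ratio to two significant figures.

0.034

Let α = P_Na/P_K. GHK: Vm = 57.5·log₁₀[(Kₒ + α·Naₒ)/(Kᵢ + α·Naᵢ)].
10^(Vm/57.5) = 10^(-57.0/57.5) = 0.10202
So 0.10202·(Kᵢ + α·Naᵢ) = Kₒ + α·Naₒ → α = (0.10202·118.0 − 8.21) / (114.0 − 0.10202·24.9)
α = (12.04 − 8.21) / (114.0 − 2.54) = 3.829/111.5 = 0.03435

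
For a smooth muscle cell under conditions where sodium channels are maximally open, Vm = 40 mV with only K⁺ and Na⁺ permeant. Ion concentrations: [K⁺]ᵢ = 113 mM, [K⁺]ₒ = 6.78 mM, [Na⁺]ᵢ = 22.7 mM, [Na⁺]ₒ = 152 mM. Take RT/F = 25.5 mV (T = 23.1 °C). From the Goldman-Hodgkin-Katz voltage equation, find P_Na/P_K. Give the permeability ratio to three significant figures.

12.4

Let α = P_Na/P_K. GHK: Vm = 25.5·ln[(Kₒ + α·Naₒ)/(Kᵢ + α·Naᵢ)].
e^(Vm/25.5) = e^(40.0/25.5) = 4.8001
So 4.8001·(Kᵢ + α·Naᵢ) = Kₒ + α·Naₒ → α = (4.8001·113.0 − 6.78) / (152.0 − 4.8001·22.7)
α = (542.4 − 6.78) / (152.0 − 109) = 535.6/43.04 = 12.45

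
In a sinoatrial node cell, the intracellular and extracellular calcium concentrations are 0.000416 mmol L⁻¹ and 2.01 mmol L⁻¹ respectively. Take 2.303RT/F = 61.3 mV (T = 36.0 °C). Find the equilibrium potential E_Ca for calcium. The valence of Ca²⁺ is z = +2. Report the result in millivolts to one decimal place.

E = (61.3/z) · log₁₀([Ca²⁺]_out/[Ca²⁺]_in) with z = +2.
= (61.3/2) · log₁₀(2.01/0.000416) = 30.65 · log₁₀(4832)
= 30.65 · (3.6841) = 112.92 mV

112.9 mV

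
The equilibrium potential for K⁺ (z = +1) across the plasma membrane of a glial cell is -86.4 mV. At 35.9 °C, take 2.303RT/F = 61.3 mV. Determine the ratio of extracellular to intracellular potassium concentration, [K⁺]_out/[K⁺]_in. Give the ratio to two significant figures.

log₁₀([out]/[in]) = E·z/(61.3) = -86.4 × 1 / 61.3 = -1.4095
[out]/[in] = 10^(-1.4095) = 0.03895

0.039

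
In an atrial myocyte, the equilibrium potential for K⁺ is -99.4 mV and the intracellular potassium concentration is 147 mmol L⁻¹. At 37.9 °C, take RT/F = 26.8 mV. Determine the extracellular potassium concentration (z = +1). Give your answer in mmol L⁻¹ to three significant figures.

Nernst: E = (26.8/1) · ln([out]/[in]), so ln([out]/[in]) = -99.4 × 1 / 26.8 = -3.7090.
[out]/[in] = e^(-3.7090) = 0.0245.
[out] = 0.0245 × 147 = 3.602 mmol L⁻¹.

3.60 mmol L⁻¹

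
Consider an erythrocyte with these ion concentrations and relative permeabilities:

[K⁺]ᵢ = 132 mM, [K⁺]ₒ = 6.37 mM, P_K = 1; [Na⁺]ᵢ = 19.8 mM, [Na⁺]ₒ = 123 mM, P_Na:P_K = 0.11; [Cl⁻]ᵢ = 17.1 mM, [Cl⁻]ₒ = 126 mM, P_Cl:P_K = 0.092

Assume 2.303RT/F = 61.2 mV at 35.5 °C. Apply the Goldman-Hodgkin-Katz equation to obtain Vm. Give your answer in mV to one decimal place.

-50.9 mV

Vm = 61.2 · log₁₀[(Σ P·[cation]ₒ + Σ P·[anion]ᵢ) / (Σ P·[cation]ᵢ + Σ P·[anion]ₒ)]
Numerator = 1×6.37 + 0.11×123 + 0.092×17.1 = 21.47
Denominator = 1×132 + 0.11×19.8 + 0.092×126 = 145.8
Vm = 61.2 · log₁₀(0.14731) = 61.2 × (-0.8318) = -50.90 mV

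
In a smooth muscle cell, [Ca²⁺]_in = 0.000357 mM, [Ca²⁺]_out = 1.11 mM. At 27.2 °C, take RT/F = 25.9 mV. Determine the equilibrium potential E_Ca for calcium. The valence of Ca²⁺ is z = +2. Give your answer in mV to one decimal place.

E = (25.9/z) · ln([Ca²⁺]_out/[Ca²⁺]_in) with z = +2.
= (25.9/2) · ln(1.11/0.000357) = 12.95 · ln(3109)
= 12.95 · (8.0421) = 104.15 mV

104.1 mV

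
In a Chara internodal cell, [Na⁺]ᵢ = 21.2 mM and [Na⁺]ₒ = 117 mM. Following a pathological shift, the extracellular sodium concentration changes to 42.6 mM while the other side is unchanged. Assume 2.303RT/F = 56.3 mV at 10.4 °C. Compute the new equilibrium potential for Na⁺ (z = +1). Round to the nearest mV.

17 mV

After the shift: [Na⁺]_out = 42.6, [Na⁺]_in = 21.2 mM.
E_new = (56.3/1)·log₁₀(42.6/21.2) = 56.30 · (0.3031) = 17.06 mV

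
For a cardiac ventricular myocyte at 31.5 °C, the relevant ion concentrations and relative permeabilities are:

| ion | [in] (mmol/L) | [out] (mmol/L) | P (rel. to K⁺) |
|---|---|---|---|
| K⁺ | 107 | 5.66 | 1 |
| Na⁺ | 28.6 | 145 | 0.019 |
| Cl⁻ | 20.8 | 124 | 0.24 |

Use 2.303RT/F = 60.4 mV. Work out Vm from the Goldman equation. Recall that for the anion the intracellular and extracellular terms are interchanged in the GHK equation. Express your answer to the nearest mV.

-61 mV

Vm = 60.4 · log₁₀[(Σ P·[cation]ₒ + Σ P·[anion]ᵢ) / (Σ P·[cation]ᵢ + Σ P·[anion]ₒ)]
Numerator = 1×5.66 + 0.019×145 + 0.24×20.8 = 13.41
Denominator = 1×107 + 0.019×28.6 + 0.24×124 = 137.3
Vm = 60.4 · log₁₀(0.097645) = 60.4 × (-1.0103) = -61.03 mV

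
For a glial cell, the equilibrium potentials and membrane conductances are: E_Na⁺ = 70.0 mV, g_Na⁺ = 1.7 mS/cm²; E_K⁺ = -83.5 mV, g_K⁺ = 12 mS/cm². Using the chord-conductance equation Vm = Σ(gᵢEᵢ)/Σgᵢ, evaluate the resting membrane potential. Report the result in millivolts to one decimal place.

-64.5 mV

Σ gᵢEᵢ = 1.7·(70.0) + 12·(-83.5) = -883.00
Σ gᵢ = 1.7 + 12 = 13.7
Vm = -883.00 / 13.7 = -64.45 mV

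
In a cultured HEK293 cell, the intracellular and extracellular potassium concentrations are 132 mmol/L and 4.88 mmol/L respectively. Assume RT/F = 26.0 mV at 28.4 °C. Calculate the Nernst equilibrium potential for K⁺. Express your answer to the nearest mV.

-86 mV

E = (26.0/z) · ln([K⁺]_out/[K⁺]_in) with z = +1.
= (26.0/1) · ln(4.88/132) = 26.00 · ln(0.03697)
= 26.00 · (-3.2977) = -85.74 mV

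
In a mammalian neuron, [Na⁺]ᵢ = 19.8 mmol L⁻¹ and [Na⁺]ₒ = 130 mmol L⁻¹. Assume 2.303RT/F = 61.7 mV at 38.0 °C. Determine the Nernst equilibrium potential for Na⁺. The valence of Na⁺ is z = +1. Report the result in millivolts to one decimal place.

E = (61.7/z) · log₁₀([Na⁺]_out/[Na⁺]_in) with z = +1.
= (61.7/1) · log₁₀(130/19.8) = 61.70 · log₁₀(6.566)
= 61.70 · (0.8173) = 50.43 mV

50.4 mV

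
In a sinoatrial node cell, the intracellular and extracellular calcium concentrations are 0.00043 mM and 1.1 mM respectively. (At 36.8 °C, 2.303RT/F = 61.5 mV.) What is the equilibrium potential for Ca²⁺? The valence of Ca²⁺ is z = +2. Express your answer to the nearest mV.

105 mV

E = (61.5/z) · log₁₀([Ca²⁺]_out/[Ca²⁺]_in) with z = +2.
= (61.5/2) · log₁₀(1.1/0.00043) = 30.75 · log₁₀(2558)
= 30.75 · (3.4079) = 104.79 mV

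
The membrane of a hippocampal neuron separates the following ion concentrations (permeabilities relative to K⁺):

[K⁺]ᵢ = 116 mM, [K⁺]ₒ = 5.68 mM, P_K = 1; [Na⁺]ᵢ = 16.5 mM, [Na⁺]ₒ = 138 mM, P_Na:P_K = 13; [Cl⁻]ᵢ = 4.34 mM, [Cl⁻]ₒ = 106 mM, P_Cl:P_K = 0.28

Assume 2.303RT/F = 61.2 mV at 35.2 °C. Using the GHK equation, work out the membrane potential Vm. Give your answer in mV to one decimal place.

42.8 mV

Vm = 61.2 · log₁₀[(Σ P·[cation]ₒ + Σ P·[anion]ᵢ) / (Σ P·[cation]ᵢ + Σ P·[anion]ₒ)]
Numerator = 1×5.68 + 13×138 + 0.28×4.34 = 1801
Denominator = 1×116 + 13×16.5 + 0.28×106 = 360.2
Vm = 61.2 · log₁₀(5) = 61.2 × (0.6990) = 42.78 mV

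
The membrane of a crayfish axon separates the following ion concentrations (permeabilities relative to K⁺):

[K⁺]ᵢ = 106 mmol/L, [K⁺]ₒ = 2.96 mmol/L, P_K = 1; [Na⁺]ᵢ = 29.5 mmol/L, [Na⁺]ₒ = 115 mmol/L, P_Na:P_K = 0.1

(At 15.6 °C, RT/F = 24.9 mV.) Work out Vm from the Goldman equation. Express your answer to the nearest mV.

Vm = 24.9 · ln[(Σ P·[cation]ₒ + Σ P·[anion]ᵢ) / (Σ P·[cation]ᵢ + Σ P·[anion]ₒ)]
Numerator = 1×2.96 + 0.1×115 = 14.46
Denominator = 1×106 + 0.1×29.5 = 109
Vm = 24.9 · ln(0.13272) = 24.9 × (-2.0195) = -50.29 mV

-50 mV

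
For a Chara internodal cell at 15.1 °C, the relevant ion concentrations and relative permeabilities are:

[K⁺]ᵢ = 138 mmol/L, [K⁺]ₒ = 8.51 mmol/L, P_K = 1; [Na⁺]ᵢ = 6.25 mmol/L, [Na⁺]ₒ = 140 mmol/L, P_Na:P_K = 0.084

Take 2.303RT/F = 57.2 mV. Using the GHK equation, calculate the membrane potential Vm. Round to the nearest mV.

Vm = 57.2 · log₁₀[(Σ P·[cation]ₒ + Σ P·[anion]ᵢ) / (Σ P·[cation]ᵢ + Σ P·[anion]ₒ)]
Numerator = 1×8.51 + 0.084×140 = 20.27
Denominator = 1×138 + 0.084×6.25 = 138.5
Vm = 57.2 · log₁₀(0.14633) = 57.2 × (-0.8347) = -47.74 mV

-48 mV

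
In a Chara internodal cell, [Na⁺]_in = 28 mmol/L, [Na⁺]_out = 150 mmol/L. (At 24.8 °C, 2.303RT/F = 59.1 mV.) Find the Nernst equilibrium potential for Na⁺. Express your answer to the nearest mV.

E = (59.1/z) · log₁₀([Na⁺]_out/[Na⁺]_in) with z = +1.
= (59.1/1) · log₁₀(150/28) = 59.10 · log₁₀(5.357)
= 59.10 · (0.7289) = 43.08 mV

43 mV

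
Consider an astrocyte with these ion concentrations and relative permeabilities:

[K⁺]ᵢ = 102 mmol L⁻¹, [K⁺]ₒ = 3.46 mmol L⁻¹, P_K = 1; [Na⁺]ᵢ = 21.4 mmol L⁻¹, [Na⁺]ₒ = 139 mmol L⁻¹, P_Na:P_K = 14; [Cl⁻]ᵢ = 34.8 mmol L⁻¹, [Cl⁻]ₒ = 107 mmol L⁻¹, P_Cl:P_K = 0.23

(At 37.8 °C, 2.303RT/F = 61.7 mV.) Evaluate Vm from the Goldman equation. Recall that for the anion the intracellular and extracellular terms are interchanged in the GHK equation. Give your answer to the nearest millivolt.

41 mV

Vm = 61.7 · log₁₀[(Σ P·[cation]ₒ + Σ P·[anion]ᵢ) / (Σ P·[cation]ᵢ + Σ P·[anion]ₒ)]
Numerator = 1×3.46 + 14×139 + 0.23×34.8 = 1957
Denominator = 1×102 + 14×21.4 + 0.23×107 = 426.2
Vm = 61.7 · log₁₀(4.5927) = 61.7 × (0.6621) = 40.85 mV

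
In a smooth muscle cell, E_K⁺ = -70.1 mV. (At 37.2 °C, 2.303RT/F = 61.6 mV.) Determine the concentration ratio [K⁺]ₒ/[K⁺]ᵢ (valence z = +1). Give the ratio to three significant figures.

0.0728

log₁₀([out]/[in]) = E·z/(61.6) = -70.1 × 1 / 61.6 = -1.1380
[out]/[in] = 10^(-1.1380) = 0.07278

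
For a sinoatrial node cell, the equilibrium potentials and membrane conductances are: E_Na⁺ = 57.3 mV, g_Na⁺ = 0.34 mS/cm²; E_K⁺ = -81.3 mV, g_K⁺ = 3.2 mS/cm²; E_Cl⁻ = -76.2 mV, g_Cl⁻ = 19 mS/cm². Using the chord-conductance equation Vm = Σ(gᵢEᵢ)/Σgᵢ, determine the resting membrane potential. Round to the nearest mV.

-75 mV

Σ gᵢEᵢ = 0.34·(57.3) + 3.2·(-81.3) + 19·(-76.2) = -1688.48
Σ gᵢ = 0.34 + 3.2 + 19 = 22.54
Vm = -1688.48 / 22.54 = -74.91 mV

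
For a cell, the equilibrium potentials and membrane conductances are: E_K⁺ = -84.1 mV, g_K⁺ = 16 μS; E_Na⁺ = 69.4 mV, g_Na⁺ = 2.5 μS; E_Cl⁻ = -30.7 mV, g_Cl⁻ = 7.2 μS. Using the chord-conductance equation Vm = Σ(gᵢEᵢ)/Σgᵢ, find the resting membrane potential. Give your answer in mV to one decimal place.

-54.2 mV

Σ gᵢEᵢ = 16·(-84.1) + 2.5·(69.4) + 7.2·(-30.7) = -1393.14
Σ gᵢ = 16 + 2.5 + 7.2 = 25.7
Vm = -1393.14 / 25.7 = -54.21 mV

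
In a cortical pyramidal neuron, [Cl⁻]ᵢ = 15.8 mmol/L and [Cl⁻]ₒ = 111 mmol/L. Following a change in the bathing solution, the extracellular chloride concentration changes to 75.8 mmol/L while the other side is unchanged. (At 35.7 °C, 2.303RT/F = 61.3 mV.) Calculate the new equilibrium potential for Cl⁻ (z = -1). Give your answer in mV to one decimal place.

-41.7 mV

After the shift: [Cl⁻]_out = 75.8, [Cl⁻]_in = 15.8 mmol/L.
E_new = (61.3/-1)·log₁₀(75.8/15.8) = -61.30 · (0.6810) = -41.75 mV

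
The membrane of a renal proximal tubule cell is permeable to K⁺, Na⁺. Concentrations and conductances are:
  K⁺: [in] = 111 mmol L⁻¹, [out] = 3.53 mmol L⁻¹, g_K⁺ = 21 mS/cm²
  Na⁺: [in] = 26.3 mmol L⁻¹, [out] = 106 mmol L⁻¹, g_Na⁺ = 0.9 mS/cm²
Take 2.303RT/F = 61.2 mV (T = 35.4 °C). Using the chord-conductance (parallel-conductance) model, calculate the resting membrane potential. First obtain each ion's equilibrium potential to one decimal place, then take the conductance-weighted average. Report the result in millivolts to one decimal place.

-86.3 mV

E_K⁺ = (61.2/1)·log₁₀(3.53/111) = -91.6 mV
E_Na⁺ = (61.2/1)·log₁₀(106/26.3) = 37.0 mV
Vm = (Σ gᵢEᵢ)/(Σ gᵢ) = (21·-91.6 + 0.9·37.0) / (21 + 0.9)
= -1890.30 / 21.9 = -86.32 mV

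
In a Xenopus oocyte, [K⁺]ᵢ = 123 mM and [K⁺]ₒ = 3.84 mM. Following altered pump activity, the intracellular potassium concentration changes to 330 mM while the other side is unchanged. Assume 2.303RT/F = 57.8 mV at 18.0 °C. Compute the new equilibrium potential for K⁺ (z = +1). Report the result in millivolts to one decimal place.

-111.8 mV

After the shift: [K⁺]_out = 3.84, [K⁺]_in = 330 mM.
E_new = (57.8/1)·log₁₀(3.84/330) = 57.80 · (-1.9342) = -111.80 mV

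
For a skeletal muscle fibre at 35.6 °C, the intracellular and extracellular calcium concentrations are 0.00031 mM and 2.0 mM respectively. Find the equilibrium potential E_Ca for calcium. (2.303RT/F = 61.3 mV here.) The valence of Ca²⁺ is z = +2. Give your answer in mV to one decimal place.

E = (61.3/z) · log₁₀([Ca²⁺]_out/[Ca²⁺]_in) with z = +2.
= (61.3/2) · log₁₀(2.0/0.00031) = 30.65 · log₁₀(6452)
= 30.65 · (3.8097) = 116.77 mV

116.8 mV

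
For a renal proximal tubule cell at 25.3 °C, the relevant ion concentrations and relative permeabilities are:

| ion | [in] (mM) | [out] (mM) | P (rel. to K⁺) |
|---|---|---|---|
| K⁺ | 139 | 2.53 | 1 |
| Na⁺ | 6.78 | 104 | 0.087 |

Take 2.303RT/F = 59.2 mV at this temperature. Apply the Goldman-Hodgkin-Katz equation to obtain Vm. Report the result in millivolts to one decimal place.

Vm = 59.2 · log₁₀[(Σ P·[cation]ₒ + Σ P·[anion]ᵢ) / (Σ P·[cation]ᵢ + Σ P·[anion]ₒ)]
Numerator = 1×2.53 + 0.087×104 = 11.58
Denominator = 1×139 + 0.087×6.78 = 139.6
Vm = 59.2 · log₁₀(0.082943) = 59.2 × (-1.0812) = -64.01 mV

-64.0 mV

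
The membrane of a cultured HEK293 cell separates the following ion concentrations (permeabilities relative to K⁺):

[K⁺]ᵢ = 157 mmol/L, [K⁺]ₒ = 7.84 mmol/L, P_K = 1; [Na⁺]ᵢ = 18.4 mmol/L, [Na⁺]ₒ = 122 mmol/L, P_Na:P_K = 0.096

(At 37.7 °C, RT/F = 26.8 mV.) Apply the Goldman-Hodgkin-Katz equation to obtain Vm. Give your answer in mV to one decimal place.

-56.1 mV

Vm = 26.8 · ln[(Σ P·[cation]ₒ + Σ P·[anion]ᵢ) / (Σ P·[cation]ᵢ + Σ P·[anion]ₒ)]
Numerator = 1×7.84 + 0.096×122 = 19.55
Denominator = 1×157 + 0.096×18.4 = 158.8
Vm = 26.8 · ln(0.12315) = 26.8 × (-2.0944) = -56.13 mV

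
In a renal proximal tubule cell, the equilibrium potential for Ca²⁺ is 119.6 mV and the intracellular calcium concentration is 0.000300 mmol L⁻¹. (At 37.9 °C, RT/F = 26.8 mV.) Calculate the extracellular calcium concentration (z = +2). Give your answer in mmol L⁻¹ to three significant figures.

Nernst: E = (26.8/2) · ln([out]/[in]), so ln([out]/[in]) = 119.6 × 2 / 26.8 = 8.9254.
[out]/[in] = e^(8.9254) = 7520.
[out] = 7520 × 0.000300 = 2.256 mmol L⁻¹.

2.26 mmol L⁻¹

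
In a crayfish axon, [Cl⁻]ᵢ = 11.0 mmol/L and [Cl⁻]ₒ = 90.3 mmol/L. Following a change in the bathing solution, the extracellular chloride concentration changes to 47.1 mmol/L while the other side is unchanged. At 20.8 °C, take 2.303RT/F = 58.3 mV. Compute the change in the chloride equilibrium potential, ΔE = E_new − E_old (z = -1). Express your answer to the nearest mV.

E_old = (58.3/-1)·log₁₀(90.3/11.0) = -53.30 mV
E_new = (58.3/-1)·log₁₀(47.1/11.0) = -36.82 mV
ΔE = -36.82 − (-53.30) = 16.48 mV

16 mV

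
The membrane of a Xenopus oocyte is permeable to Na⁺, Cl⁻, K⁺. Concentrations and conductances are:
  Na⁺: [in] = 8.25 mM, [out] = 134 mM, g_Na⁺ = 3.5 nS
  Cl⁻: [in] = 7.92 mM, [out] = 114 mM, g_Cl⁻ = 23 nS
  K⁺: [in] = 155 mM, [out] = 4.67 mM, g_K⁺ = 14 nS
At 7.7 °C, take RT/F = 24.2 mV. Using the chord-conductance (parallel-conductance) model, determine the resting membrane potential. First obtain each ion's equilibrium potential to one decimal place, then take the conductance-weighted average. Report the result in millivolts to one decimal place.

-60.1 mV

E_Na⁺ = (24.2/1)·ln(134/8.25) = 67.5 mV
E_Cl⁻ = (24.2/-1)·ln(114/7.92) = -64.5 mV
E_K⁺ = (24.2/1)·ln(4.67/155) = -84.8 mV
Vm = (Σ gᵢEᵢ)/(Σ gᵢ) = (3.5·67.5 + 23·-64.5 + 14·-84.8) / (3.5 + 23 + 14)
= -2434.45 / 40.5 = -60.11 mV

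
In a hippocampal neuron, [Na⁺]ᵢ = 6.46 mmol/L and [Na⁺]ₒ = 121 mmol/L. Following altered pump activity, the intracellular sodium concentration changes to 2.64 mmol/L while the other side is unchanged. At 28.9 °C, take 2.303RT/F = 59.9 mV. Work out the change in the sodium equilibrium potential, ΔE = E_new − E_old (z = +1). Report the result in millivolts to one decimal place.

23.3 mV

E_old = (59.9/1)·log₁₀(121/6.46) = 76.23 mV
E_new = (59.9/1)·log₁₀(121/2.64) = 99.50 mV
ΔE = 99.50 − (76.23) = 23.28 mV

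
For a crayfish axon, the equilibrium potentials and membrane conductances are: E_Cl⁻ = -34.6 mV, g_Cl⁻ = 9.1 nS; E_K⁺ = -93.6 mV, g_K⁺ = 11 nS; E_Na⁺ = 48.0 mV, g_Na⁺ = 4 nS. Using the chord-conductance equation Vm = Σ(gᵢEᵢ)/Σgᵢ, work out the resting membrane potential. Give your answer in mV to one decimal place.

Σ gᵢEᵢ = 9.1·(-34.6) + 11·(-93.6) + 4·(48.0) = -1152.46
Σ gᵢ = 9.1 + 11 + 4 = 24.1
Vm = -1152.46 / 24.1 = -47.82 mV

-47.8 mV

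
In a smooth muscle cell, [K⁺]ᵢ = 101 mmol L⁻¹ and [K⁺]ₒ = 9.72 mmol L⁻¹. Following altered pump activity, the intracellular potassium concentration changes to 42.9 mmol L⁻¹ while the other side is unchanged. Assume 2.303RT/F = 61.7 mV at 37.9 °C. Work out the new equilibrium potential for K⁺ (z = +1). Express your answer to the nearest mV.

After the shift: [K⁺]_out = 9.72, [K⁺]_in = 42.9 mmol L⁻¹.
E_new = (61.7/1)·log₁₀(9.72/42.9) = 61.70 · (-0.6448) = -39.78 mV

-40 mV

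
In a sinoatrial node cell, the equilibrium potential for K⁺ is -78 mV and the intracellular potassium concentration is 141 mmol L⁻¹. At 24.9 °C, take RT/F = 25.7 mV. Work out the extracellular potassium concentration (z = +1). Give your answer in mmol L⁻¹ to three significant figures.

6.78 mmol L⁻¹

Nernst: E = (25.7/1) · ln([out]/[in]), so ln([out]/[in]) = -78.0 × 1 / 25.7 = -3.0350.
[out]/[in] = e^(-3.0350) = 0.04807.
[out] = 0.04807 × 141 = 6.778 mmol L⁻¹.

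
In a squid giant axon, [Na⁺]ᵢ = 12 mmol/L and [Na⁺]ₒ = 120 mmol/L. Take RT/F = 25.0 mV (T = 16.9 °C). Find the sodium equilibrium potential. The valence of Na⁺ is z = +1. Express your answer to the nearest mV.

E = (25.0/z) · ln([Na⁺]_out/[Na⁺]_in) with z = +1.
= (25.0/1) · ln(120/12) = 25.00 · ln(10)
= 25.00 · (2.3026) = 57.56 mV

58 mV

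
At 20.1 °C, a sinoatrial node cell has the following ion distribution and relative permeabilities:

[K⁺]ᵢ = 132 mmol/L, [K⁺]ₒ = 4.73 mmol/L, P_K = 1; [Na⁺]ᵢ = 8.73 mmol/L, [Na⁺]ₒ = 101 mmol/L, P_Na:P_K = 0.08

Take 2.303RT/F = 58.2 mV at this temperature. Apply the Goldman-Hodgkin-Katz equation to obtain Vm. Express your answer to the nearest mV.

Vm = 58.2 · log₁₀[(Σ P·[cation]ₒ + Σ P·[anion]ᵢ) / (Σ P·[cation]ᵢ + Σ P·[anion]ₒ)]
Numerator = 1×4.73 + 0.08×101 = 12.81
Denominator = 1×132 + 0.08×8.73 = 132.7
Vm = 58.2 · log₁₀(0.096535) = 58.2 × (-1.0153) = -59.09 mV

-59 mV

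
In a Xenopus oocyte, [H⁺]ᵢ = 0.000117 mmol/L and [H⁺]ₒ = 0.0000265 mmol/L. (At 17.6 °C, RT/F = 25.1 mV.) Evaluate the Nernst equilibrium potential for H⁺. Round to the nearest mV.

E = (25.1/z) · ln([H⁺]_out/[H⁺]_in) with z = +1.
= (25.1/1) · ln(0.0000265/0.000117) = 25.10 · ln(0.2265)
= 25.10 · (-1.4850) = -37.27 mV

-37 mV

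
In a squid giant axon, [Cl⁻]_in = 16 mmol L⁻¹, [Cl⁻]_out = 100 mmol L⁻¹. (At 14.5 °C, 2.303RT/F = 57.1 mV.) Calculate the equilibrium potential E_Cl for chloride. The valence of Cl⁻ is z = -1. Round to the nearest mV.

-45 mV

E = (57.1/z) · log₁₀([Cl⁻]_out/[Cl⁻]_in) with z = -1.
For an anion, dividing by z = -1 reverses the sign.
= (57.1/-1) · log₁₀(100/16) = -57.10 · log₁₀(6.25)
= -57.10 · (0.7959) = -45.44 mV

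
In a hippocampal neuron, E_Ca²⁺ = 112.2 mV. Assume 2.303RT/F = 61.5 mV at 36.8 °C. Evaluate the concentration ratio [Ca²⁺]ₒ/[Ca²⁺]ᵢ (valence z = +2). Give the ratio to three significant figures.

log₁₀([out]/[in]) = E·z/(61.5) = 112.2 × 2 / 61.5 = 3.6488
[out]/[in] = 10^(3.6488) = 4454

4450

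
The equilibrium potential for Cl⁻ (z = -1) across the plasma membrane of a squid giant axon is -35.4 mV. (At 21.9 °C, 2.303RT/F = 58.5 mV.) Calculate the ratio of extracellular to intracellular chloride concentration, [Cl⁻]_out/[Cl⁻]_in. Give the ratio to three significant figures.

4.03

log₁₀([out]/[in]) = E·z/(58.5) = -35.4 × -1 / 58.5 = 0.6051
[out]/[in] = 10^(0.6051) = 4.028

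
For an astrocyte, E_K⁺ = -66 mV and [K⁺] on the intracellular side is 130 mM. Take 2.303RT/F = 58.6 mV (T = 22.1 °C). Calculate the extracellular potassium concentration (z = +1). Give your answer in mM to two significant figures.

9.7 mM

Nernst: E = (58.6/1) · log₁₀([out]/[in]), so log₁₀([out]/[in]) = -66.0 × 1 / 58.6 = -1.1263.
[out]/[in] = 10^(-1.1263) = 0.07477.
[out] = 0.07477 × 130 = 9.72 mM.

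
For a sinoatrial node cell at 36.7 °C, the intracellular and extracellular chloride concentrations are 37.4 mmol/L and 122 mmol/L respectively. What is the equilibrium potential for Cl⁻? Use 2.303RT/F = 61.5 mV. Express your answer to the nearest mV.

-32 mV

E = (61.5/z) · log₁₀([Cl⁻]_out/[Cl⁻]_in) with z = -1.
For an anion, dividing by z = -1 reverses the sign.
= (61.5/-1) · log₁₀(122/37.4) = -61.50 · log₁₀(3.262)
= -61.50 · (0.5135) = -31.58 mV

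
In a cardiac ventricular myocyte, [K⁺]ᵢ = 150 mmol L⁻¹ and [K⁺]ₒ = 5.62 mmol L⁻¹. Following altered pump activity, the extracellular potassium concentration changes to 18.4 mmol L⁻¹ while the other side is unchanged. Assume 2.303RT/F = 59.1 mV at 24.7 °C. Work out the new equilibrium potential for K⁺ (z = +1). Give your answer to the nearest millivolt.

-54 mV

After the shift: [K⁺]_out = 18.4, [K⁺]_in = 150 mmol L⁻¹.
E_new = (59.1/1)·log₁₀(18.4/150) = 59.10 · (-0.9113) = -53.86 mV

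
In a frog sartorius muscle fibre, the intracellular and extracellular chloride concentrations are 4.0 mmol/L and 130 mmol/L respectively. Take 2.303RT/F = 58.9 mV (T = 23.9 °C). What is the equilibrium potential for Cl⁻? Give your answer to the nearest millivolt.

-89 mV

E = (58.9/z) · log₁₀([Cl⁻]_out/[Cl⁻]_in) with z = -1.
For an anion, dividing by z = -1 reverses the sign.
= (58.9/-1) · log₁₀(130/4.0) = -58.90 · log₁₀(32.5)
= -58.90 · (1.5119) = -89.05 mV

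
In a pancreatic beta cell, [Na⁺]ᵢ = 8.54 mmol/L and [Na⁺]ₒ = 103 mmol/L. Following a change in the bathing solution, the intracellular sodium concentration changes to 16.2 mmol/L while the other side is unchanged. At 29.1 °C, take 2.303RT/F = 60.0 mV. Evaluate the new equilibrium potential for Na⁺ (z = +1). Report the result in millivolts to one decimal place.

After the shift: [Na⁺]_out = 103, [Na⁺]_in = 16.2 mmol/L.
E_new = (60.0/1)·log₁₀(103/16.2) = 60.00 · (0.8033) = 48.20 mV

48.2 mV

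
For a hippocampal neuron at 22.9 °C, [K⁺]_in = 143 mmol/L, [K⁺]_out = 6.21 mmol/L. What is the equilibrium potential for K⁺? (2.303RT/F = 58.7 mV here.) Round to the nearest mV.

-80 mV

E = (58.7/z) · log₁₀([K⁺]_out/[K⁺]_in) with z = +1.
= (58.7/1) · log₁₀(6.21/143) = 58.70 · log₁₀(0.04343)
= 58.70 · (-1.3622) = -79.96 mV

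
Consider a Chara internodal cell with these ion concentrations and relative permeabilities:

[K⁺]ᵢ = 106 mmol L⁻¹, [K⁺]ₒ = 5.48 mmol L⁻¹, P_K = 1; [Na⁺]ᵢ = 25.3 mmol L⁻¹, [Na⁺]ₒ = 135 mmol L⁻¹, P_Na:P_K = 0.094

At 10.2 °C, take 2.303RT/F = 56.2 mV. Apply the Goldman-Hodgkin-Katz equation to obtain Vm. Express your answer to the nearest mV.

-44 mV

Vm = 56.2 · log₁₀[(Σ P·[cation]ₒ + Σ P·[anion]ᵢ) / (Σ P·[cation]ᵢ + Σ P·[anion]ₒ)]
Numerator = 1×5.48 + 0.094×135 = 18.17
Denominator = 1×106 + 0.094×25.3 = 108.4
Vm = 56.2 · log₁₀(0.16765) = 56.2 × (-0.7756) = -43.59 mV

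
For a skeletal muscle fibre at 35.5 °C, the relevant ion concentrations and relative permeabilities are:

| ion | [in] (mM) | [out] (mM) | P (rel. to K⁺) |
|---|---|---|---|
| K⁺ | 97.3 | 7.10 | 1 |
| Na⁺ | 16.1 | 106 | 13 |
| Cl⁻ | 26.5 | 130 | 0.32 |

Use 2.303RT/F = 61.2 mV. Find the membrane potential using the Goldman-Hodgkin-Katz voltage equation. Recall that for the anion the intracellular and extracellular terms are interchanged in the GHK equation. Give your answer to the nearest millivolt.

37 mV

Vm = 61.2 · log₁₀[(Σ P·[cation]ₒ + Σ P·[anion]ᵢ) / (Σ P·[cation]ᵢ + Σ P·[anion]ₒ)]
Numerator = 1×7.10 + 13×106 + 0.32×26.5 = 1394
Denominator = 1×97.3 + 13×16.1 + 0.32×130 = 348.2
Vm = 61.2 · log₁₀(4.0022) = 61.2 × (0.6023) = 36.86 mV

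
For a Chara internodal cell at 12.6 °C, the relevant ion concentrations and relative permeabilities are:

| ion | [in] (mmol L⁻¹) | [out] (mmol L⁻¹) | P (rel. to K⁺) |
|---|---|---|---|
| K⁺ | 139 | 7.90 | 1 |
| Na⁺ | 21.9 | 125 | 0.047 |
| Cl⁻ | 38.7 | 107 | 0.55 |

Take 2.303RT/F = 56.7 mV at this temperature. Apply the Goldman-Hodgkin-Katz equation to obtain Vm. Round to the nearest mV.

-43 mV

Vm = 56.7 · log₁₀[(Σ P·[cation]ₒ + Σ P·[anion]ᵢ) / (Σ P·[cation]ᵢ + Σ P·[anion]ₒ)]
Numerator = 1×7.90 + 0.047×125 + 0.55×38.7 = 35.06
Denominator = 1×139 + 0.047×21.9 + 0.55×107 = 198.9
Vm = 56.7 · log₁₀(0.17629) = 56.7 × (-0.7538) = -42.74 mV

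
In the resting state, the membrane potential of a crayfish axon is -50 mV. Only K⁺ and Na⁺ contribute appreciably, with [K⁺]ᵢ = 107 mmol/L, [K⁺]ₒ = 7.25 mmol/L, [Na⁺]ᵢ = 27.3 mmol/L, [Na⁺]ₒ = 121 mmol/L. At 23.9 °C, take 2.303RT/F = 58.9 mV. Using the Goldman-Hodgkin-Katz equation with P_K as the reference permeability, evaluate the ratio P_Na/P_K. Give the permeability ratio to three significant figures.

Let α = P_Na/P_K. GHK: Vm = 58.9·log₁₀[(Kₒ + α·Naₒ)/(Kᵢ + α·Naᵢ)].
10^(Vm/58.9) = 10^(-50.0/58.9) = 0.14161
So 0.14161·(Kᵢ + α·Naᵢ) = Kₒ + α·Naₒ → α = (0.14161·107.0 − 7.25) / (121.0 − 0.14161·27.3)
α = (15.15 − 7.25) / (121.0 − 3.866) = 7.903/117.1 = 0.06747

0.0675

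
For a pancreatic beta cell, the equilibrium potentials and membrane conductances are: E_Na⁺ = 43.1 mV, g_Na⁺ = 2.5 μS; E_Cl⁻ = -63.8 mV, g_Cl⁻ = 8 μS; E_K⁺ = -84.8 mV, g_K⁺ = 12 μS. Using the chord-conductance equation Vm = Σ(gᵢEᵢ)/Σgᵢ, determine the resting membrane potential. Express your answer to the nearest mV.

Σ gᵢEᵢ = 2.5·(43.1) + 8·(-63.8) + 12·(-84.8) = -1420.25
Σ gᵢ = 2.5 + 8 + 12 = 22.5
Vm = -1420.25 / 22.5 = -63.12 mV

-63 mV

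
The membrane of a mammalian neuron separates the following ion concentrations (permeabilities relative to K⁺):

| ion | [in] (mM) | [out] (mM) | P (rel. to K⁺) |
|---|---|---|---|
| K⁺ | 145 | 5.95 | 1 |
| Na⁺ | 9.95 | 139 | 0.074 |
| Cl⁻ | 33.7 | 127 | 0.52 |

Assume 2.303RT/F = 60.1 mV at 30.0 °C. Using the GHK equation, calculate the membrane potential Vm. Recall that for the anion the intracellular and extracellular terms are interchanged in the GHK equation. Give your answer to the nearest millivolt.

Vm = 60.1 · log₁₀[(Σ P·[cation]ₒ + Σ P·[anion]ᵢ) / (Σ P·[cation]ᵢ + Σ P·[anion]ₒ)]
Numerator = 1×5.95 + 0.074×139 + 0.52×33.7 = 33.76
Denominator = 1×145 + 0.074×9.95 + 0.52×127 = 211.8
Vm = 60.1 · log₁₀(0.15941) = 60.1 × (-0.7975) = -47.93 mV

-48 mV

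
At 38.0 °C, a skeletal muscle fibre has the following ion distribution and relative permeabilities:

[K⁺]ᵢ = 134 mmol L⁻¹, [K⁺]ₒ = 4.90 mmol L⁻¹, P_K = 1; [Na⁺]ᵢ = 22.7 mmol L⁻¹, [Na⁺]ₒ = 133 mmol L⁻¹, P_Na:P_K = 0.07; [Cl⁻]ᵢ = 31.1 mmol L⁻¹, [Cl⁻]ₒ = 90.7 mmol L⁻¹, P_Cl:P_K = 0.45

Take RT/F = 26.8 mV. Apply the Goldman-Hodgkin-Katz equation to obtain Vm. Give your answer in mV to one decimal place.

Vm = 26.8 · ln[(Σ P·[cation]ₒ + Σ P·[anion]ᵢ) / (Σ P·[cation]ᵢ + Σ P·[anion]ₒ)]
Numerator = 1×4.90 + 0.07×133 + 0.45×31.1 = 28.21
Denominator = 1×134 + 0.07×22.7 + 0.45×90.7 = 176.4
Vm = 26.8 · ln(0.15989) = 26.8 × (-1.8333) = -49.13 mV

-49.1 mV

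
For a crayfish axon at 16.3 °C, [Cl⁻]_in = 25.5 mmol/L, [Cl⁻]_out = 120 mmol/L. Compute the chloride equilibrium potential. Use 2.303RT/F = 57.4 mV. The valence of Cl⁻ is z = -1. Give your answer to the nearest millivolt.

E = (57.4/z) · log₁₀([Cl⁻]_out/[Cl⁻]_in) with z = -1.
For an anion, dividing by z = -1 reverses the sign.
= (57.4/-1) · log₁₀(120/25.5) = -57.40 · log₁₀(4.706)
= -57.40 · (0.6726) = -38.61 mV

-39 mV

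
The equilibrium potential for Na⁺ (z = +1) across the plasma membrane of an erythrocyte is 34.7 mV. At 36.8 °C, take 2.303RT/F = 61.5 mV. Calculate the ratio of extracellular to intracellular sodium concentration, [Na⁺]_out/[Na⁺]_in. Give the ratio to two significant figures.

log₁₀([out]/[in]) = E·z/(61.5) = 34.7 × 1 / 61.5 = 0.5642
[out]/[in] = 10^(0.5642) = 3.666

3.7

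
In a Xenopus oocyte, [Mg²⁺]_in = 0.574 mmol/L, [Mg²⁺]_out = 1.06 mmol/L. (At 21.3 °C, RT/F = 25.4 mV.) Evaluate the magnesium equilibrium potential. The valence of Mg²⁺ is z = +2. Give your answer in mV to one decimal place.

7.8 mV

E = (25.4/z) · ln([Mg²⁺]_out/[Mg²⁺]_in) with z = +2.
= (25.4/2) · ln(1.06/0.574) = 12.70 · ln(1.847)
= 12.70 · (0.6134) = 7.79 mV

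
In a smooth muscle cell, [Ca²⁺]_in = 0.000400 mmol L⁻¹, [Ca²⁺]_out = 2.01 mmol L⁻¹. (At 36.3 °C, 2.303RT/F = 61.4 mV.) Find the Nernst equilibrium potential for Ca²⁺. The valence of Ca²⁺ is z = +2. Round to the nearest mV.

E = (61.4/z) · log₁₀([Ca²⁺]_out/[Ca²⁺]_in) with z = +2.
= (61.4/2) · log₁₀(2.01/0.000400) = 30.70 · log₁₀(5025)
= 30.70 · (3.7011) = 113.62 mV

114 mV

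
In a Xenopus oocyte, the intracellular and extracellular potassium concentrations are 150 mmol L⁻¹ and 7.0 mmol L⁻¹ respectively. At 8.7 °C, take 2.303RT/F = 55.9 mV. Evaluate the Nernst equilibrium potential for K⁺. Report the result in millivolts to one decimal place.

E = (55.9/z) · log₁₀([K⁺]_out/[K⁺]_in) with z = +1.
= (55.9/1) · log₁₀(7.0/150) = 55.90 · log₁₀(0.04667)
= 55.90 · (-1.3310) = -74.40 mV

-74.4 mV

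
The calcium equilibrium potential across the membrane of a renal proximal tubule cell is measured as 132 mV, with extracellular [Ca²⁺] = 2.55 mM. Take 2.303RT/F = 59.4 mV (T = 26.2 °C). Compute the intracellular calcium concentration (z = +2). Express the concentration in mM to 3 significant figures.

Nernst: E = (59.4/2) · log₁₀([out]/[in]), so log₁₀([out]/[in]) = 132.0 × 2 / 59.4 = 4.4444.
[out]/[in] = 10^(4.4444) = 2.783e+04.
[in] = 2.55 / 2.783e+04 = 9.164e-05 mM.

0.0000916 mM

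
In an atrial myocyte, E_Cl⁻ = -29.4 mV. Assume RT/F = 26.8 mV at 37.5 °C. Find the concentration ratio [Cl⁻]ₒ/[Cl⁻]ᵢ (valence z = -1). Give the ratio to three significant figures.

ln([out]/[in]) = E·z/(26.8) = -29.4 × -1 / 26.8 = 1.0970
[out]/[in] = e^(1.0970) = 2.995

3.00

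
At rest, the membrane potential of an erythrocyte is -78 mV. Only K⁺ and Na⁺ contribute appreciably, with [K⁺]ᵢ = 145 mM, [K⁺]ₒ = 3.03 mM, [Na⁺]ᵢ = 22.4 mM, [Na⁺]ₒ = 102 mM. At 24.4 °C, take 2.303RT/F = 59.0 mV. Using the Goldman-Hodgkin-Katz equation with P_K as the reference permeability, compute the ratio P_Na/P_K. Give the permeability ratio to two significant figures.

0.038

Let α = P_Na/P_K. GHK: Vm = 59.0·log₁₀[(Kₒ + α·Naₒ)/(Kᵢ + α·Naᵢ)].
10^(Vm/59.0) = 10^(-78.0/59.0) = 0.047639
So 0.047639·(Kᵢ + α·Naᵢ) = Kₒ + α·Naₒ → α = (0.047639·145.0 − 3.03) / (102.0 − 0.047639·22.4)
α = (6.908 − 3.03) / (102.0 − 1.067) = 3.878/100.9 = 0.03842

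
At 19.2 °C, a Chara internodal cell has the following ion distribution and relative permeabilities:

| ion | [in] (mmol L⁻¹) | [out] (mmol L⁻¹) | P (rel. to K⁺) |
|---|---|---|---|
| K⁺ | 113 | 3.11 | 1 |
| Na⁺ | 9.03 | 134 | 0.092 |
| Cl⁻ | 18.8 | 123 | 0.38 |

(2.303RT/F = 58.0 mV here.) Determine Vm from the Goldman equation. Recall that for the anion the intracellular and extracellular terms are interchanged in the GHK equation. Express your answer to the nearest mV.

-49 mV

Vm = 58.0 · log₁₀[(Σ P·[cation]ₒ + Σ P·[anion]ᵢ) / (Σ P·[cation]ᵢ + Σ P·[anion]ₒ)]
Numerator = 1×3.11 + 0.092×134 + 0.38×18.8 = 22.58
Denominator = 1×113 + 0.092×9.03 + 0.38×123 = 160.6
Vm = 58.0 · log₁₀(0.14064) = 58.0 × (-0.8519) = -49.41 mV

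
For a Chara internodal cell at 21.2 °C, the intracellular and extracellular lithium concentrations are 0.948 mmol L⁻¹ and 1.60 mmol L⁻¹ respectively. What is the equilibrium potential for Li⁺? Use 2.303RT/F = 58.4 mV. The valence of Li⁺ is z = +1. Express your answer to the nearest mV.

13 mV

E = (58.4/z) · log₁₀([Li⁺]_out/[Li⁺]_in) with z = +1.
= (58.4/1) · log₁₀(1.60/0.948) = 58.40 · log₁₀(1.688)
= 58.40 · (0.2273) = 13.28 mV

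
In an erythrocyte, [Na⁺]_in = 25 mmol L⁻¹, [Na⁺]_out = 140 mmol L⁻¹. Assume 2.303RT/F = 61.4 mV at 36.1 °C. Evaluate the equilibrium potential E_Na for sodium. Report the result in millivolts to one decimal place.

45.9 mV

E = (61.4/z) · log₁₀([Na⁺]_out/[Na⁺]_in) with z = +1.
= (61.4/1) · log₁₀(140/25) = 61.40 · log₁₀(5.6)
= 61.40 · (0.7482) = 45.94 mV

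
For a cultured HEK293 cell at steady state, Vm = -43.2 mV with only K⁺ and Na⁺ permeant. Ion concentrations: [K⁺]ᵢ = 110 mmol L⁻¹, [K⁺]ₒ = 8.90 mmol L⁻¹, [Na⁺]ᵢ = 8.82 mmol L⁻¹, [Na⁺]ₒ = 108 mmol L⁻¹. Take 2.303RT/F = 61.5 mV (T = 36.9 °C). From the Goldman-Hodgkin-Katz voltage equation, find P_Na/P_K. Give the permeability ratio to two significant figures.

Let α = P_Na/P_K. GHK: Vm = 61.5·log₁₀[(Kₒ + α·Naₒ)/(Kᵢ + α·Naᵢ)].
10^(Vm/61.5) = 10^(-43.2/61.5) = 0.19841
So 0.19841·(Kᵢ + α·Naᵢ) = Kₒ + α·Naₒ → α = (0.19841·110.0 − 8.9) / (108.0 − 0.19841·8.82)
α = (21.82 − 8.9) / (108.0 − 1.75) = 12.92/106.3 = 0.1216

0.12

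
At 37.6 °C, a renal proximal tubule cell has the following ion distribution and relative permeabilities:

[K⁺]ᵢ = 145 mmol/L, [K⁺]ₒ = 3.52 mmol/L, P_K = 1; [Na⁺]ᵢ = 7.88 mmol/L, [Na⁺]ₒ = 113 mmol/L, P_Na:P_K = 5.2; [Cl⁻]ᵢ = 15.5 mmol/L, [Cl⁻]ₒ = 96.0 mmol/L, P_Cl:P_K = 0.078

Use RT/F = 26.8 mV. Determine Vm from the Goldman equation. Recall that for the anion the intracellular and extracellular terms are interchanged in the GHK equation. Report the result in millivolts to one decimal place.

Vm = 26.8 · ln[(Σ P·[cation]ₒ + Σ P·[anion]ᵢ) / (Σ P·[cation]ᵢ + Σ P·[anion]ₒ)]
Numerator = 1×3.52 + 5.2×113 + 0.078×15.5 = 592.3
Denominator = 1×145 + 5.2×7.88 + 0.078×96.0 = 193.5
Vm = 26.8 · ln(3.0617) = 26.8 × (1.1190) = 29.99 mV

30.0 mV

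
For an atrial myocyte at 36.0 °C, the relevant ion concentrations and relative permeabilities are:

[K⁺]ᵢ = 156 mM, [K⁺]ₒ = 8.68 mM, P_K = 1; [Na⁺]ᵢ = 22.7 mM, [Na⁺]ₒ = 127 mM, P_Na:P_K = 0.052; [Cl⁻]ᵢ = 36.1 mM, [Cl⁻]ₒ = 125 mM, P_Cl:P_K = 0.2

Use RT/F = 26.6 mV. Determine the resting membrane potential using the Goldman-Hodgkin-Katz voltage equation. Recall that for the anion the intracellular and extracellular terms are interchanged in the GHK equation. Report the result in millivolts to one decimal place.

-55.6 mV

Vm = 26.6 · ln[(Σ P·[cation]ₒ + Σ P·[anion]ᵢ) / (Σ P·[cation]ᵢ + Σ P·[anion]ₒ)]
Numerator = 1×8.68 + 0.052×127 + 0.2×36.1 = 22.5
Denominator = 1×156 + 0.052×22.7 + 0.2×125 = 182.2
Vm = 26.6 · ln(0.12353) = 26.6 × (-2.0913) = -55.63 mV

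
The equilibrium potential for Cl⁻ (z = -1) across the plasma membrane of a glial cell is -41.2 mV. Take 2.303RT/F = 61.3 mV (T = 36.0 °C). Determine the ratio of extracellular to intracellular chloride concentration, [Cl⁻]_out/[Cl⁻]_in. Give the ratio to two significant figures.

log₁₀([out]/[in]) = E·z/(61.3) = -41.2 × -1 / 61.3 = 0.6721
[out]/[in] = 10^(0.6721) = 4.7

4.7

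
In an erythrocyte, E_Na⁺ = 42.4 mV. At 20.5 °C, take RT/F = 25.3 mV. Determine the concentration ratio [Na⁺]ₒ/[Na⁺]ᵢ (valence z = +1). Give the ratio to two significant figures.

5.3

ln([out]/[in]) = E·z/(25.3) = 42.4 × 1 / 25.3 = 1.6759
[out]/[in] = e^(1.6759) = 5.344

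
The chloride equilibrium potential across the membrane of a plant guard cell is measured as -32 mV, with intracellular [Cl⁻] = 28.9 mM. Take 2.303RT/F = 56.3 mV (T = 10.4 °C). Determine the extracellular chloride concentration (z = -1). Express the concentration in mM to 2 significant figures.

Nernst: E = (56.3/-1) · log₁₀([out]/[in]), so log₁₀([out]/[in]) = -32.0 × -1 / 56.3 = 0.5684.
[out]/[in] = 10^(0.5684) = 3.702.
[out] = 3.702 × 28.9 = 107 mM.

110 mM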